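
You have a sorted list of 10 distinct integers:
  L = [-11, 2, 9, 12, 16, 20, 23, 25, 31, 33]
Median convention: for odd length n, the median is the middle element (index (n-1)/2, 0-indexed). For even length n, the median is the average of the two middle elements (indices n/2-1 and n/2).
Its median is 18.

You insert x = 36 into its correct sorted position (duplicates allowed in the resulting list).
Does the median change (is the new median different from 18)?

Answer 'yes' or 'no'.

Answer: yes

Derivation:
Old median = 18
Insert x = 36
New median = 20
Changed? yes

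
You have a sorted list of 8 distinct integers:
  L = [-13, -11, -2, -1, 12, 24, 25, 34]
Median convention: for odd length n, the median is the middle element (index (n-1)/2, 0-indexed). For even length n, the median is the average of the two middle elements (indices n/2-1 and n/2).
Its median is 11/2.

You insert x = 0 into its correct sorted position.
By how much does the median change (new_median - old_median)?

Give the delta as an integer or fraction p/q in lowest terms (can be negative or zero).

Answer: -11/2

Derivation:
Old median = 11/2
After inserting x = 0: new sorted = [-13, -11, -2, -1, 0, 12, 24, 25, 34]
New median = 0
Delta = 0 - 11/2 = -11/2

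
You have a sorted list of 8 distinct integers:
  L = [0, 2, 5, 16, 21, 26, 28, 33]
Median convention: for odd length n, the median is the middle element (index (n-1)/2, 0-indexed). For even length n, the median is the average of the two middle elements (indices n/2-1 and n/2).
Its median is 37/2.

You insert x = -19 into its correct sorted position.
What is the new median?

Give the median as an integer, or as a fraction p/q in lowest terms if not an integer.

Old list (sorted, length 8): [0, 2, 5, 16, 21, 26, 28, 33]
Old median = 37/2
Insert x = -19
Old length even (8). Middle pair: indices 3,4 = 16,21.
New length odd (9). New median = single middle element.
x = -19: 0 elements are < x, 8 elements are > x.
New sorted list: [-19, 0, 2, 5, 16, 21, 26, 28, 33]
New median = 16

Answer: 16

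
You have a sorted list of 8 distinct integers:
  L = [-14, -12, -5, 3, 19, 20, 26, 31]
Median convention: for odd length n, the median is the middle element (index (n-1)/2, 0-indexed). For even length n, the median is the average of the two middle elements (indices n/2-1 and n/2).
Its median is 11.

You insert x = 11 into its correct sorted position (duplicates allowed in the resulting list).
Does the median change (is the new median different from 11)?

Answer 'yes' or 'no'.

Answer: no

Derivation:
Old median = 11
Insert x = 11
New median = 11
Changed? no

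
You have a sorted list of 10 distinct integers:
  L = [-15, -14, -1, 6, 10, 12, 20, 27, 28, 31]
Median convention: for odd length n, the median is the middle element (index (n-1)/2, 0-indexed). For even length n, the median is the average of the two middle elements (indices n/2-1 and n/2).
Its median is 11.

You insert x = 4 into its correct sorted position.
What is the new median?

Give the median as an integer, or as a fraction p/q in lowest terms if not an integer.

Answer: 10

Derivation:
Old list (sorted, length 10): [-15, -14, -1, 6, 10, 12, 20, 27, 28, 31]
Old median = 11
Insert x = 4
Old length even (10). Middle pair: indices 4,5 = 10,12.
New length odd (11). New median = single middle element.
x = 4: 3 elements are < x, 7 elements are > x.
New sorted list: [-15, -14, -1, 4, 6, 10, 12, 20, 27, 28, 31]
New median = 10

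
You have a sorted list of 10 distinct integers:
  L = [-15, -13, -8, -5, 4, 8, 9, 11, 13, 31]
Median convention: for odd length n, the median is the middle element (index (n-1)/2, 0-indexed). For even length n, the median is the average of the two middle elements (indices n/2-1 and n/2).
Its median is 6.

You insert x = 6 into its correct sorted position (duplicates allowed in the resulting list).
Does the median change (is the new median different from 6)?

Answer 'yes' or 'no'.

Answer: no

Derivation:
Old median = 6
Insert x = 6
New median = 6
Changed? no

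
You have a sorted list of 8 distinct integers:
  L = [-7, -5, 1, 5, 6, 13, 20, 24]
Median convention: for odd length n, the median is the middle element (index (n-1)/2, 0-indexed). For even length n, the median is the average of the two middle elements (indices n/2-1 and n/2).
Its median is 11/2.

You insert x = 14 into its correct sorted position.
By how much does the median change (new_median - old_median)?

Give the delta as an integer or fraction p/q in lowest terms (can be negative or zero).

Answer: 1/2

Derivation:
Old median = 11/2
After inserting x = 14: new sorted = [-7, -5, 1, 5, 6, 13, 14, 20, 24]
New median = 6
Delta = 6 - 11/2 = 1/2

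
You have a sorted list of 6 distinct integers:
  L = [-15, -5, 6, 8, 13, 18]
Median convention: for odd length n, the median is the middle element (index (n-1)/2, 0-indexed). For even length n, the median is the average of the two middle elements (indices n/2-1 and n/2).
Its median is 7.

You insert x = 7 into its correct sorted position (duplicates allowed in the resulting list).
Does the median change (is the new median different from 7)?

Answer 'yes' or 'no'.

Answer: no

Derivation:
Old median = 7
Insert x = 7
New median = 7
Changed? no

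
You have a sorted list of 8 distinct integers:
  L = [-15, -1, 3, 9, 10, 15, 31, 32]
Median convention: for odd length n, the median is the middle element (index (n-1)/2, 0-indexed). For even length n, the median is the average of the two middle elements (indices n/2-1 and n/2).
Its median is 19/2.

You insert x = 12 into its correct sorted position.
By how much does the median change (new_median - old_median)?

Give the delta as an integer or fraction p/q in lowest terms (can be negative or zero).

Answer: 1/2

Derivation:
Old median = 19/2
After inserting x = 12: new sorted = [-15, -1, 3, 9, 10, 12, 15, 31, 32]
New median = 10
Delta = 10 - 19/2 = 1/2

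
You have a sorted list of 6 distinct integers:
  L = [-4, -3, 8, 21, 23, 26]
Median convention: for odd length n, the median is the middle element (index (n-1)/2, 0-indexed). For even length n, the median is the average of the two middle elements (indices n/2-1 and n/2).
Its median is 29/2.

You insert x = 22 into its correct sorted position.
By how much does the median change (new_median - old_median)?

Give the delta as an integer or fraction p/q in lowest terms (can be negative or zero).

Answer: 13/2

Derivation:
Old median = 29/2
After inserting x = 22: new sorted = [-4, -3, 8, 21, 22, 23, 26]
New median = 21
Delta = 21 - 29/2 = 13/2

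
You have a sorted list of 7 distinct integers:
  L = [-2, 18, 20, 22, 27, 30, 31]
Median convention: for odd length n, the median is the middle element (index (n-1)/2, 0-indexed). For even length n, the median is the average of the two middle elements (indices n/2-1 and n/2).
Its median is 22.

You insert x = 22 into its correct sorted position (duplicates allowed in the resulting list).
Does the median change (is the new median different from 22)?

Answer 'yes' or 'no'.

Old median = 22
Insert x = 22
New median = 22
Changed? no

Answer: no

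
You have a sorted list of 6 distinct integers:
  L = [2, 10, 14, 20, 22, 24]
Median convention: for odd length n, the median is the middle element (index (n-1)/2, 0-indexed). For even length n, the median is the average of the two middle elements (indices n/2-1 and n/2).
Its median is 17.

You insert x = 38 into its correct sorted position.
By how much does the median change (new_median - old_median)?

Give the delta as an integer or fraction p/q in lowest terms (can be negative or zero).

Old median = 17
After inserting x = 38: new sorted = [2, 10, 14, 20, 22, 24, 38]
New median = 20
Delta = 20 - 17 = 3

Answer: 3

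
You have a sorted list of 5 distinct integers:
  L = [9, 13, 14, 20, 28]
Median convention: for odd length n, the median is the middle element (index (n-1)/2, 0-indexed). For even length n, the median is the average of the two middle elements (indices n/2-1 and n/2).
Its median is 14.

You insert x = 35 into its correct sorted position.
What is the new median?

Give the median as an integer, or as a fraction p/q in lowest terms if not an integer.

Answer: 17

Derivation:
Old list (sorted, length 5): [9, 13, 14, 20, 28]
Old median = 14
Insert x = 35
Old length odd (5). Middle was index 2 = 14.
New length even (6). New median = avg of two middle elements.
x = 35: 5 elements are < x, 0 elements are > x.
New sorted list: [9, 13, 14, 20, 28, 35]
New median = 17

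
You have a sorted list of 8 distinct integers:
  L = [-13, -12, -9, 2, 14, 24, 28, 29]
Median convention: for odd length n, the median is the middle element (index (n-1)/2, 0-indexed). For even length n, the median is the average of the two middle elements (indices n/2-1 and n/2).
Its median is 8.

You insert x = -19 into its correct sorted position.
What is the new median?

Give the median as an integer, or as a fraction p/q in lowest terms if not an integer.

Old list (sorted, length 8): [-13, -12, -9, 2, 14, 24, 28, 29]
Old median = 8
Insert x = -19
Old length even (8). Middle pair: indices 3,4 = 2,14.
New length odd (9). New median = single middle element.
x = -19: 0 elements are < x, 8 elements are > x.
New sorted list: [-19, -13, -12, -9, 2, 14, 24, 28, 29]
New median = 2

Answer: 2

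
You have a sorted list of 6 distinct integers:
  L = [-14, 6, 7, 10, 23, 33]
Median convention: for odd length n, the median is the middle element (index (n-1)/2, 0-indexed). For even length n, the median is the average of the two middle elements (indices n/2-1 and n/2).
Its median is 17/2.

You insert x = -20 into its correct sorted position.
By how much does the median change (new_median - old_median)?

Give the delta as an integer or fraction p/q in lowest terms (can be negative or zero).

Answer: -3/2

Derivation:
Old median = 17/2
After inserting x = -20: new sorted = [-20, -14, 6, 7, 10, 23, 33]
New median = 7
Delta = 7 - 17/2 = -3/2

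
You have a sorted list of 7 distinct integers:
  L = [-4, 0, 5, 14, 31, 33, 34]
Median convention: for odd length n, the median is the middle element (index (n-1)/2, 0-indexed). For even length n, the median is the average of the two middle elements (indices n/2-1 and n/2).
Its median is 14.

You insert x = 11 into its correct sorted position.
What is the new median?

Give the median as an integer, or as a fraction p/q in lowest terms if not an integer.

Old list (sorted, length 7): [-4, 0, 5, 14, 31, 33, 34]
Old median = 14
Insert x = 11
Old length odd (7). Middle was index 3 = 14.
New length even (8). New median = avg of two middle elements.
x = 11: 3 elements are < x, 4 elements are > x.
New sorted list: [-4, 0, 5, 11, 14, 31, 33, 34]
New median = 25/2

Answer: 25/2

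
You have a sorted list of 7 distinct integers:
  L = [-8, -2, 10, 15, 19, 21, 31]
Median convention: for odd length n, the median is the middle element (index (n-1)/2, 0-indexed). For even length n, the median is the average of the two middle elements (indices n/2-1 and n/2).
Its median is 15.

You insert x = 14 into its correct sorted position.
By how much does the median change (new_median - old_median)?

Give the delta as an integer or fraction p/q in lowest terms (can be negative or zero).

Answer: -1/2

Derivation:
Old median = 15
After inserting x = 14: new sorted = [-8, -2, 10, 14, 15, 19, 21, 31]
New median = 29/2
Delta = 29/2 - 15 = -1/2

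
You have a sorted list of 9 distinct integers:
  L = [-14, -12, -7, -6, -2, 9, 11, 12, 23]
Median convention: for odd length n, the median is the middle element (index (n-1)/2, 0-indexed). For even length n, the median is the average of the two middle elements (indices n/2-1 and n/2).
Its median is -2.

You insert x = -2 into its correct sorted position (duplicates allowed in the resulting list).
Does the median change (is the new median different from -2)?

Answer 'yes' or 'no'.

Old median = -2
Insert x = -2
New median = -2
Changed? no

Answer: no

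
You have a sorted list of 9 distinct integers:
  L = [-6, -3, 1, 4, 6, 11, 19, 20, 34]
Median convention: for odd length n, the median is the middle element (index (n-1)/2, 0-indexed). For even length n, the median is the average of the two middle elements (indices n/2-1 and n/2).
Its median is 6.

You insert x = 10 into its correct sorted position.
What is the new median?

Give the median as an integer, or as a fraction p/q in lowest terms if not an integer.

Old list (sorted, length 9): [-6, -3, 1, 4, 6, 11, 19, 20, 34]
Old median = 6
Insert x = 10
Old length odd (9). Middle was index 4 = 6.
New length even (10). New median = avg of two middle elements.
x = 10: 5 elements are < x, 4 elements are > x.
New sorted list: [-6, -3, 1, 4, 6, 10, 11, 19, 20, 34]
New median = 8

Answer: 8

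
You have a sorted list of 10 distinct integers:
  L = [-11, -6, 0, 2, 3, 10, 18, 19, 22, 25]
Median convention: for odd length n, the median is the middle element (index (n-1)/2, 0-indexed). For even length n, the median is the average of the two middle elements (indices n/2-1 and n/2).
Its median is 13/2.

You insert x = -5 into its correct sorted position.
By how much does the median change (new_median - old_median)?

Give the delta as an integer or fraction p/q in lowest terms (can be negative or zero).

Old median = 13/2
After inserting x = -5: new sorted = [-11, -6, -5, 0, 2, 3, 10, 18, 19, 22, 25]
New median = 3
Delta = 3 - 13/2 = -7/2

Answer: -7/2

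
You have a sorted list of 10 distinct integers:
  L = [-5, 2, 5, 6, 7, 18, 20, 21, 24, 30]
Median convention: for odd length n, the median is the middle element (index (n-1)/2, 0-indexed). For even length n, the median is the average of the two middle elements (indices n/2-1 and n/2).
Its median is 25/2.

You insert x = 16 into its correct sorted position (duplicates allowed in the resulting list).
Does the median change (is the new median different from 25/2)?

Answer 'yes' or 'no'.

Old median = 25/2
Insert x = 16
New median = 16
Changed? yes

Answer: yes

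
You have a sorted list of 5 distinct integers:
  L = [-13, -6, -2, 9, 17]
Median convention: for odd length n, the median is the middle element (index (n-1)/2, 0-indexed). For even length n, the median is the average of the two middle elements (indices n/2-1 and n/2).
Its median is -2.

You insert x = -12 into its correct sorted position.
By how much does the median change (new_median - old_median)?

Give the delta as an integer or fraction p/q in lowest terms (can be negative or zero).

Answer: -2

Derivation:
Old median = -2
After inserting x = -12: new sorted = [-13, -12, -6, -2, 9, 17]
New median = -4
Delta = -4 - -2 = -2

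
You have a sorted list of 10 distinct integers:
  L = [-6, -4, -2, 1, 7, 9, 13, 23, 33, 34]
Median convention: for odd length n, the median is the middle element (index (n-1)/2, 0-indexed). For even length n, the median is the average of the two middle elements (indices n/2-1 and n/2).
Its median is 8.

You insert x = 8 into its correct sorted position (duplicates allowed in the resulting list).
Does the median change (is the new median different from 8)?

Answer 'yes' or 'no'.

Answer: no

Derivation:
Old median = 8
Insert x = 8
New median = 8
Changed? no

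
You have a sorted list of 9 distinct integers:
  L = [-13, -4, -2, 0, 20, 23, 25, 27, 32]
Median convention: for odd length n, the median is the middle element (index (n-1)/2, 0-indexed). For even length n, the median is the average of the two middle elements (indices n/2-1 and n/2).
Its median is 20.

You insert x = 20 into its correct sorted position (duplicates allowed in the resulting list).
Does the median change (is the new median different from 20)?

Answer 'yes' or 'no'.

Old median = 20
Insert x = 20
New median = 20
Changed? no

Answer: no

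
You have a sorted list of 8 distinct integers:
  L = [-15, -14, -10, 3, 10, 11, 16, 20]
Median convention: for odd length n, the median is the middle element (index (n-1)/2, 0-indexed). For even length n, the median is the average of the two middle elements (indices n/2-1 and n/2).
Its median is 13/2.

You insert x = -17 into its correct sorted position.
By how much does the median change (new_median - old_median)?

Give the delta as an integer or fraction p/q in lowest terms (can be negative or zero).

Answer: -7/2

Derivation:
Old median = 13/2
After inserting x = -17: new sorted = [-17, -15, -14, -10, 3, 10, 11, 16, 20]
New median = 3
Delta = 3 - 13/2 = -7/2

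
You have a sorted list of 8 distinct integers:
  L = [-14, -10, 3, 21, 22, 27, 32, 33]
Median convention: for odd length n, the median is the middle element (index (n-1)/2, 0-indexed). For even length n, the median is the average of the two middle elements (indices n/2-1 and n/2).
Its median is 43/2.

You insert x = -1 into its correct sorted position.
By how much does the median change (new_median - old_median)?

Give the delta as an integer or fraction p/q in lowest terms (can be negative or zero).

Answer: -1/2

Derivation:
Old median = 43/2
After inserting x = -1: new sorted = [-14, -10, -1, 3, 21, 22, 27, 32, 33]
New median = 21
Delta = 21 - 43/2 = -1/2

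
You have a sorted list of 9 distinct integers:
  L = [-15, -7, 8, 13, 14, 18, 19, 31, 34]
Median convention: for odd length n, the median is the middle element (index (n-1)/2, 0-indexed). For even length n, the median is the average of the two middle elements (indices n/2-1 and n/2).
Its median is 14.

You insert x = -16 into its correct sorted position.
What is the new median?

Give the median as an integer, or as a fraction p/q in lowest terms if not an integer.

Answer: 27/2

Derivation:
Old list (sorted, length 9): [-15, -7, 8, 13, 14, 18, 19, 31, 34]
Old median = 14
Insert x = -16
Old length odd (9). Middle was index 4 = 14.
New length even (10). New median = avg of two middle elements.
x = -16: 0 elements are < x, 9 elements are > x.
New sorted list: [-16, -15, -7, 8, 13, 14, 18, 19, 31, 34]
New median = 27/2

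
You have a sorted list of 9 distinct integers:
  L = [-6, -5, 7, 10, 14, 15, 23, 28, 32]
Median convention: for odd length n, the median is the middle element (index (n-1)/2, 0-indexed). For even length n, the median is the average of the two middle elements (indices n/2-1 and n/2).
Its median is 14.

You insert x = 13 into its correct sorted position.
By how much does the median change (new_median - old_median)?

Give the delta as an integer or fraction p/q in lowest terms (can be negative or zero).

Answer: -1/2

Derivation:
Old median = 14
After inserting x = 13: new sorted = [-6, -5, 7, 10, 13, 14, 15, 23, 28, 32]
New median = 27/2
Delta = 27/2 - 14 = -1/2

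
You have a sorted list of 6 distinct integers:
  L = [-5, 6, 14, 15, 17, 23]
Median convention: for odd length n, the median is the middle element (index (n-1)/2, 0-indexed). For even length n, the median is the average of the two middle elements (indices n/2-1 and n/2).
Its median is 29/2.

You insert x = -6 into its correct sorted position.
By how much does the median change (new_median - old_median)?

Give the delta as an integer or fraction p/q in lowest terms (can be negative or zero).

Answer: -1/2

Derivation:
Old median = 29/2
After inserting x = -6: new sorted = [-6, -5, 6, 14, 15, 17, 23]
New median = 14
Delta = 14 - 29/2 = -1/2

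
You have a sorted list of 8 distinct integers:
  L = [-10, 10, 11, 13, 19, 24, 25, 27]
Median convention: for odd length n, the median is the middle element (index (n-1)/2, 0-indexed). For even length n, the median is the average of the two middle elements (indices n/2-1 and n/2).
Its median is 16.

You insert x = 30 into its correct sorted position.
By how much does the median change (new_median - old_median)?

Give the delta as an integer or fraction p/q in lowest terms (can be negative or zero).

Old median = 16
After inserting x = 30: new sorted = [-10, 10, 11, 13, 19, 24, 25, 27, 30]
New median = 19
Delta = 19 - 16 = 3

Answer: 3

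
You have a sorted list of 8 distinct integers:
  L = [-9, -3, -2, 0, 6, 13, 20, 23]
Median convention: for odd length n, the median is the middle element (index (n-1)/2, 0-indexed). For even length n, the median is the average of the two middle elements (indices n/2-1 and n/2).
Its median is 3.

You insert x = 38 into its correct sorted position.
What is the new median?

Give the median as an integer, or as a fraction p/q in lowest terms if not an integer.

Old list (sorted, length 8): [-9, -3, -2, 0, 6, 13, 20, 23]
Old median = 3
Insert x = 38
Old length even (8). Middle pair: indices 3,4 = 0,6.
New length odd (9). New median = single middle element.
x = 38: 8 elements are < x, 0 elements are > x.
New sorted list: [-9, -3, -2, 0, 6, 13, 20, 23, 38]
New median = 6

Answer: 6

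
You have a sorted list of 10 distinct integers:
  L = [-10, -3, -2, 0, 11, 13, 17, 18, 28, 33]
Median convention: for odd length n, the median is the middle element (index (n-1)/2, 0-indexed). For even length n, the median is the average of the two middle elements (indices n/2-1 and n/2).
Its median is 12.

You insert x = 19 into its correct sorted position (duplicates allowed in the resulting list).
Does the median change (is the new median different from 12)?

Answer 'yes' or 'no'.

Old median = 12
Insert x = 19
New median = 13
Changed? yes

Answer: yes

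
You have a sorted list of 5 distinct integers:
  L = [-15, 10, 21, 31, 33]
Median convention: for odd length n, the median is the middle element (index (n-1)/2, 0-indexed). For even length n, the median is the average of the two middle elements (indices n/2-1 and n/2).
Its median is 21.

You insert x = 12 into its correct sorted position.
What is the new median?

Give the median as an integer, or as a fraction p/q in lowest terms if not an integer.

Answer: 33/2

Derivation:
Old list (sorted, length 5): [-15, 10, 21, 31, 33]
Old median = 21
Insert x = 12
Old length odd (5). Middle was index 2 = 21.
New length even (6). New median = avg of two middle elements.
x = 12: 2 elements are < x, 3 elements are > x.
New sorted list: [-15, 10, 12, 21, 31, 33]
New median = 33/2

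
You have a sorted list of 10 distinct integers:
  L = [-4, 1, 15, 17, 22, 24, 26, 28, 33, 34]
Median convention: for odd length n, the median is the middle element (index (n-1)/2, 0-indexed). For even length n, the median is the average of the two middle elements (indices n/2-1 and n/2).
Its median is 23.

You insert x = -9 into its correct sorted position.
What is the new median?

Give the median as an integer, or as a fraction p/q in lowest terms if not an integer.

Answer: 22

Derivation:
Old list (sorted, length 10): [-4, 1, 15, 17, 22, 24, 26, 28, 33, 34]
Old median = 23
Insert x = -9
Old length even (10). Middle pair: indices 4,5 = 22,24.
New length odd (11). New median = single middle element.
x = -9: 0 elements are < x, 10 elements are > x.
New sorted list: [-9, -4, 1, 15, 17, 22, 24, 26, 28, 33, 34]
New median = 22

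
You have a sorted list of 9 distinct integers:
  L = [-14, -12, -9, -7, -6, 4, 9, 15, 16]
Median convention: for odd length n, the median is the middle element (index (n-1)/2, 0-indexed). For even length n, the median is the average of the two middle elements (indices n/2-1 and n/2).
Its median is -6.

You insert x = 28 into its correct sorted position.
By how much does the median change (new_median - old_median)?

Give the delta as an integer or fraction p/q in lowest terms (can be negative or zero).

Old median = -6
After inserting x = 28: new sorted = [-14, -12, -9, -7, -6, 4, 9, 15, 16, 28]
New median = -1
Delta = -1 - -6 = 5

Answer: 5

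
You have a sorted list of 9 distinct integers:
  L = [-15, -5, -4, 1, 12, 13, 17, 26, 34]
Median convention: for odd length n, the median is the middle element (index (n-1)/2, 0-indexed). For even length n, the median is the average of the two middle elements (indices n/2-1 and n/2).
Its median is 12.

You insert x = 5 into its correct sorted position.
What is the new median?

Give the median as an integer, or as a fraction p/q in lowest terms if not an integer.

Answer: 17/2

Derivation:
Old list (sorted, length 9): [-15, -5, -4, 1, 12, 13, 17, 26, 34]
Old median = 12
Insert x = 5
Old length odd (9). Middle was index 4 = 12.
New length even (10). New median = avg of two middle elements.
x = 5: 4 elements are < x, 5 elements are > x.
New sorted list: [-15, -5, -4, 1, 5, 12, 13, 17, 26, 34]
New median = 17/2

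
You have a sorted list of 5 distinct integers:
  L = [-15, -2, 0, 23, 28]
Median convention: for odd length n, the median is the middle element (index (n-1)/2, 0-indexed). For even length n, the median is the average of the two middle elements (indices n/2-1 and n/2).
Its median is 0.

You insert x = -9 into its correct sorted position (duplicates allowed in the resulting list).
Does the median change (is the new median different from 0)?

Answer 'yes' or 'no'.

Old median = 0
Insert x = -9
New median = -1
Changed? yes

Answer: yes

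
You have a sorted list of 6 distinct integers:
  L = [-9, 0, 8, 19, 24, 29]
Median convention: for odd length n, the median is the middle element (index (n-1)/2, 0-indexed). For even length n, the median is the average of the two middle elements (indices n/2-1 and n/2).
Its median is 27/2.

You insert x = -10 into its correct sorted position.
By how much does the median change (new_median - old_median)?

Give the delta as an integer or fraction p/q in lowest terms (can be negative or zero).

Answer: -11/2

Derivation:
Old median = 27/2
After inserting x = -10: new sorted = [-10, -9, 0, 8, 19, 24, 29]
New median = 8
Delta = 8 - 27/2 = -11/2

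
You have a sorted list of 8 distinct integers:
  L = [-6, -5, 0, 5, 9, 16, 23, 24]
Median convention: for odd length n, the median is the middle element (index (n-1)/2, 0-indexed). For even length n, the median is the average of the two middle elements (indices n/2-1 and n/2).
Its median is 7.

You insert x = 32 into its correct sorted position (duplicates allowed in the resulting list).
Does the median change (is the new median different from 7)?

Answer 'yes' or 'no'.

Answer: yes

Derivation:
Old median = 7
Insert x = 32
New median = 9
Changed? yes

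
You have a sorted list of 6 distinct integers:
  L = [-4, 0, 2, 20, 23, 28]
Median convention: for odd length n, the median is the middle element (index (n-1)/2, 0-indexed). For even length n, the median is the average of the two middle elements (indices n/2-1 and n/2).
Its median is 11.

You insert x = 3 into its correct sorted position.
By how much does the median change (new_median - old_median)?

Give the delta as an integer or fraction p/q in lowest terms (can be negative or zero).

Old median = 11
After inserting x = 3: new sorted = [-4, 0, 2, 3, 20, 23, 28]
New median = 3
Delta = 3 - 11 = -8

Answer: -8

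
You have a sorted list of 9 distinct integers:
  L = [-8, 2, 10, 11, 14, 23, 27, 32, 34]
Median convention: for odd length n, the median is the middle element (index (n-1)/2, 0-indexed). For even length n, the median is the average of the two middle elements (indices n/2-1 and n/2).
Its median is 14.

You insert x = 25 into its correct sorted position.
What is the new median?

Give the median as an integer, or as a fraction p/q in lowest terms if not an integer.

Answer: 37/2

Derivation:
Old list (sorted, length 9): [-8, 2, 10, 11, 14, 23, 27, 32, 34]
Old median = 14
Insert x = 25
Old length odd (9). Middle was index 4 = 14.
New length even (10). New median = avg of two middle elements.
x = 25: 6 elements are < x, 3 elements are > x.
New sorted list: [-8, 2, 10, 11, 14, 23, 25, 27, 32, 34]
New median = 37/2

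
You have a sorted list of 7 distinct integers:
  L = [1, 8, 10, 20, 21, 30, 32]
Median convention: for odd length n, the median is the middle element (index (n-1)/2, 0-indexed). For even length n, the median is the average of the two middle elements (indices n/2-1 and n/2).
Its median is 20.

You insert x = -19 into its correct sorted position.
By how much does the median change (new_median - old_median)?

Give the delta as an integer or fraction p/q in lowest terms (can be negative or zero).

Answer: -5

Derivation:
Old median = 20
After inserting x = -19: new sorted = [-19, 1, 8, 10, 20, 21, 30, 32]
New median = 15
Delta = 15 - 20 = -5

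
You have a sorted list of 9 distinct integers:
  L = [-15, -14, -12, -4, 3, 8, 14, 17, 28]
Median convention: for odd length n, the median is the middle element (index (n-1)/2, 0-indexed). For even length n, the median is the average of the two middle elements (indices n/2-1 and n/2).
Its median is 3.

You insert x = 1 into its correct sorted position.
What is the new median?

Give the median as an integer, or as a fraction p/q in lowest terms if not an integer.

Answer: 2

Derivation:
Old list (sorted, length 9): [-15, -14, -12, -4, 3, 8, 14, 17, 28]
Old median = 3
Insert x = 1
Old length odd (9). Middle was index 4 = 3.
New length even (10). New median = avg of two middle elements.
x = 1: 4 elements are < x, 5 elements are > x.
New sorted list: [-15, -14, -12, -4, 1, 3, 8, 14, 17, 28]
New median = 2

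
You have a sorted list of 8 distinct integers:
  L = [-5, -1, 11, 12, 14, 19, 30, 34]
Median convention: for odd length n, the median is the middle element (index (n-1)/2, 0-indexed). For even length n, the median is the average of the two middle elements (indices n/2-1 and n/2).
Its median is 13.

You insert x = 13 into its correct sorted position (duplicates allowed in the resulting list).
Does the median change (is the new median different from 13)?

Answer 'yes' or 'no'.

Answer: no

Derivation:
Old median = 13
Insert x = 13
New median = 13
Changed? no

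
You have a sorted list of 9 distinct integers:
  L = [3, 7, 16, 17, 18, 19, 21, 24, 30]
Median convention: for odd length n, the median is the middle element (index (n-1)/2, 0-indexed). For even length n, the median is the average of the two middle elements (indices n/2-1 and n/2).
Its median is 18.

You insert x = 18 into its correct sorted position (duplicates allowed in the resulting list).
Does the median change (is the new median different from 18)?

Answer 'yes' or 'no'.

Answer: no

Derivation:
Old median = 18
Insert x = 18
New median = 18
Changed? no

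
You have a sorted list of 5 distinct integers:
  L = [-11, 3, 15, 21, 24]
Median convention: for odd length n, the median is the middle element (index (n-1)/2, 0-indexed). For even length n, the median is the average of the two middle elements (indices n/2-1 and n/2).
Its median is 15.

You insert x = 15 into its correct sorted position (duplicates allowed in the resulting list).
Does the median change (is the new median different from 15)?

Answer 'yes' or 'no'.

Answer: no

Derivation:
Old median = 15
Insert x = 15
New median = 15
Changed? no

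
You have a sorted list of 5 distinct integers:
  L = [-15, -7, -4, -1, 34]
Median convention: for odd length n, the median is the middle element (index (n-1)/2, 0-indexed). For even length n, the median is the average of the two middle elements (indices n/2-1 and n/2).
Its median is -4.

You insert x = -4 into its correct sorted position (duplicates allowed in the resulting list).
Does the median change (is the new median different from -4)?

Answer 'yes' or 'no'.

Old median = -4
Insert x = -4
New median = -4
Changed? no

Answer: no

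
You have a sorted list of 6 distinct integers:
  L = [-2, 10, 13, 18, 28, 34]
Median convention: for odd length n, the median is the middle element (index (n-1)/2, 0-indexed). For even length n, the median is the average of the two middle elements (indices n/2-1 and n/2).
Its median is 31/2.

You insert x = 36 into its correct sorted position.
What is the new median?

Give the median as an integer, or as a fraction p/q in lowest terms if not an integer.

Answer: 18

Derivation:
Old list (sorted, length 6): [-2, 10, 13, 18, 28, 34]
Old median = 31/2
Insert x = 36
Old length even (6). Middle pair: indices 2,3 = 13,18.
New length odd (7). New median = single middle element.
x = 36: 6 elements are < x, 0 elements are > x.
New sorted list: [-2, 10, 13, 18, 28, 34, 36]
New median = 18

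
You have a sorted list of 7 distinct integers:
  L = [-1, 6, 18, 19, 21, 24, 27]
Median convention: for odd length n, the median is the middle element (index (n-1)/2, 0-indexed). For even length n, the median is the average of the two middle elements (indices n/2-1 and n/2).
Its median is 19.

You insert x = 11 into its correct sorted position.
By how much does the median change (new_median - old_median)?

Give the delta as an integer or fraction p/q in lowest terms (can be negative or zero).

Old median = 19
After inserting x = 11: new sorted = [-1, 6, 11, 18, 19, 21, 24, 27]
New median = 37/2
Delta = 37/2 - 19 = -1/2

Answer: -1/2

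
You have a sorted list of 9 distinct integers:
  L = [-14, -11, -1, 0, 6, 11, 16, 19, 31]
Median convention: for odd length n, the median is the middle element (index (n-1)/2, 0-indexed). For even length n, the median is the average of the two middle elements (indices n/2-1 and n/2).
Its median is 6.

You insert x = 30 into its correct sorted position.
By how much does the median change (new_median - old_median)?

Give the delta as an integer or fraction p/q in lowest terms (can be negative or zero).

Old median = 6
After inserting x = 30: new sorted = [-14, -11, -1, 0, 6, 11, 16, 19, 30, 31]
New median = 17/2
Delta = 17/2 - 6 = 5/2

Answer: 5/2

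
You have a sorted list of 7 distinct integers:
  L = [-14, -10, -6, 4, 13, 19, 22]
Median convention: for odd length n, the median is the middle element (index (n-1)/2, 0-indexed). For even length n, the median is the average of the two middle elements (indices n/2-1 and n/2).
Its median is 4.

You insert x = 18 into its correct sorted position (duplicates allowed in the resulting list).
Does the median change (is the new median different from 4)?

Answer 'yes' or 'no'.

Answer: yes

Derivation:
Old median = 4
Insert x = 18
New median = 17/2
Changed? yes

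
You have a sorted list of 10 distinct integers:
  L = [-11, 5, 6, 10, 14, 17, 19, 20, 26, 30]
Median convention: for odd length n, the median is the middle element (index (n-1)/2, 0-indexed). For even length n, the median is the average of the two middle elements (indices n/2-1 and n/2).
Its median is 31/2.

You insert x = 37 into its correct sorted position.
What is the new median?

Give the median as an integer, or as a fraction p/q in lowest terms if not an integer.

Old list (sorted, length 10): [-11, 5, 6, 10, 14, 17, 19, 20, 26, 30]
Old median = 31/2
Insert x = 37
Old length even (10). Middle pair: indices 4,5 = 14,17.
New length odd (11). New median = single middle element.
x = 37: 10 elements are < x, 0 elements are > x.
New sorted list: [-11, 5, 6, 10, 14, 17, 19, 20, 26, 30, 37]
New median = 17

Answer: 17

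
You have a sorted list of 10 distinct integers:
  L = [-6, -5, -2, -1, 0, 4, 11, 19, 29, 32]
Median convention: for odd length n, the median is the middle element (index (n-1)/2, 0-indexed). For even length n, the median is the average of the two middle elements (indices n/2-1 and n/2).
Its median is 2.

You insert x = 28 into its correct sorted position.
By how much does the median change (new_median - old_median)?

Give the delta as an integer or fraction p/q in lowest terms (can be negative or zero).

Answer: 2

Derivation:
Old median = 2
After inserting x = 28: new sorted = [-6, -5, -2, -1, 0, 4, 11, 19, 28, 29, 32]
New median = 4
Delta = 4 - 2 = 2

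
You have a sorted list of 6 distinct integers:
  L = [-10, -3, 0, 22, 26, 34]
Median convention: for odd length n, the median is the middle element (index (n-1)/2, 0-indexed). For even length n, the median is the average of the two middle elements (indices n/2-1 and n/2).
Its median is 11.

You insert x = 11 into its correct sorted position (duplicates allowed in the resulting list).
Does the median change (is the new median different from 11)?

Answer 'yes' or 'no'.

Old median = 11
Insert x = 11
New median = 11
Changed? no

Answer: no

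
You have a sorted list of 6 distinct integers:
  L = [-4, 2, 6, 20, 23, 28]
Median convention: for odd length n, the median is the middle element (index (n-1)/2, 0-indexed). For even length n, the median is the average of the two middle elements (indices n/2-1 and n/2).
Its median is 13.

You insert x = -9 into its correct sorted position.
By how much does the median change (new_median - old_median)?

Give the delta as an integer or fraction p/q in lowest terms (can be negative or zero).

Old median = 13
After inserting x = -9: new sorted = [-9, -4, 2, 6, 20, 23, 28]
New median = 6
Delta = 6 - 13 = -7

Answer: -7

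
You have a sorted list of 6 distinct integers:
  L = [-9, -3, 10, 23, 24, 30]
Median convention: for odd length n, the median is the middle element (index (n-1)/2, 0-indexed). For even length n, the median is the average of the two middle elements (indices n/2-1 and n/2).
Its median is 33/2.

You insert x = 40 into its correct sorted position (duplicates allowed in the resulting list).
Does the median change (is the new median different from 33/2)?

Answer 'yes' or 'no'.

Answer: yes

Derivation:
Old median = 33/2
Insert x = 40
New median = 23
Changed? yes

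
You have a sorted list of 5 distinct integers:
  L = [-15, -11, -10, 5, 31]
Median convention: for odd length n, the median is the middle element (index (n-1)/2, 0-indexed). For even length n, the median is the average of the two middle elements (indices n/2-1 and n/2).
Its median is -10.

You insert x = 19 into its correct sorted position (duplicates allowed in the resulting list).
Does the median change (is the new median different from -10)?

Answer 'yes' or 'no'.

Old median = -10
Insert x = 19
New median = -5/2
Changed? yes

Answer: yes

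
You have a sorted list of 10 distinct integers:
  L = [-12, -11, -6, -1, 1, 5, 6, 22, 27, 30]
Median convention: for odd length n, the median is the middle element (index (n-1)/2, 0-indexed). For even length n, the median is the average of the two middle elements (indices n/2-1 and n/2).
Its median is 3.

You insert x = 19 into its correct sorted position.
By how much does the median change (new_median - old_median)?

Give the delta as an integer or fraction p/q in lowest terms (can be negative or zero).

Old median = 3
After inserting x = 19: new sorted = [-12, -11, -6, -1, 1, 5, 6, 19, 22, 27, 30]
New median = 5
Delta = 5 - 3 = 2

Answer: 2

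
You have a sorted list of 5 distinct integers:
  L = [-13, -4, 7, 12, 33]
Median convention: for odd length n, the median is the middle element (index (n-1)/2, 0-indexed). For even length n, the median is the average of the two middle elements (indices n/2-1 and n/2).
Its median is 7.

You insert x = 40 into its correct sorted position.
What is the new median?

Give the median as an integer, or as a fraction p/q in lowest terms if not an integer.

Answer: 19/2

Derivation:
Old list (sorted, length 5): [-13, -4, 7, 12, 33]
Old median = 7
Insert x = 40
Old length odd (5). Middle was index 2 = 7.
New length even (6). New median = avg of two middle elements.
x = 40: 5 elements are < x, 0 elements are > x.
New sorted list: [-13, -4, 7, 12, 33, 40]
New median = 19/2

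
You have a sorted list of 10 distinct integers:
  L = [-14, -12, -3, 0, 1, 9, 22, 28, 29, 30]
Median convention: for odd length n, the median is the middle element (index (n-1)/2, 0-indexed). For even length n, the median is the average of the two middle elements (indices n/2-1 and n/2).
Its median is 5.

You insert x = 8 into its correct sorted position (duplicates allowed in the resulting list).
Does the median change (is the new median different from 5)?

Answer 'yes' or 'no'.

Answer: yes

Derivation:
Old median = 5
Insert x = 8
New median = 8
Changed? yes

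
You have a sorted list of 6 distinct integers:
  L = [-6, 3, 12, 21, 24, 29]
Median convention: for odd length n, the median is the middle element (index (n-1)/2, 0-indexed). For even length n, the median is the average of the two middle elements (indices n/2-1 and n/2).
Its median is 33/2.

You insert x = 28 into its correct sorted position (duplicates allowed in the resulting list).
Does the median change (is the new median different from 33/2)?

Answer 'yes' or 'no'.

Old median = 33/2
Insert x = 28
New median = 21
Changed? yes

Answer: yes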